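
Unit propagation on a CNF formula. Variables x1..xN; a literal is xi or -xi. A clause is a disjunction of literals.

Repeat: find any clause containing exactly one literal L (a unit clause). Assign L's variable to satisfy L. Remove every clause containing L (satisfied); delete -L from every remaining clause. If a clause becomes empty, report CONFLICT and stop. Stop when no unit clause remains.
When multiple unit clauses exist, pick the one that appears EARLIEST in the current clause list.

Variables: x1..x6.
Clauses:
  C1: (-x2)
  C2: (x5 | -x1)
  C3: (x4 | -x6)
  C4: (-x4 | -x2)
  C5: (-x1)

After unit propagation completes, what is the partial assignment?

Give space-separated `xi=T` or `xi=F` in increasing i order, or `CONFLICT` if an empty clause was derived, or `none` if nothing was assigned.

unit clause [-2] forces x2=F; simplify:
  satisfied 2 clause(s); 3 remain; assigned so far: [2]
unit clause [-1] forces x1=F; simplify:
  satisfied 2 clause(s); 1 remain; assigned so far: [1, 2]

Answer: x1=F x2=F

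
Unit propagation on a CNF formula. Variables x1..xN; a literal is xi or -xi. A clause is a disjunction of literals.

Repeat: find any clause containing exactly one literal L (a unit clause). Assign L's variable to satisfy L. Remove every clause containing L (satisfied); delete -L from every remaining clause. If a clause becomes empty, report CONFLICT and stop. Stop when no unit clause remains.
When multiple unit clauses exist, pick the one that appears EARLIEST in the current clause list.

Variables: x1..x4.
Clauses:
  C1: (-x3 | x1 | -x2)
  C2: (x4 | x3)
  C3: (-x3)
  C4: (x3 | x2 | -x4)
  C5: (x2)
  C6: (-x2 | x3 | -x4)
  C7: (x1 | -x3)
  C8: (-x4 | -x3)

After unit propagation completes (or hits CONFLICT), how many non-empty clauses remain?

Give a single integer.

Answer: 0

Derivation:
unit clause [-3] forces x3=F; simplify:
  drop 3 from [4, 3] -> [4]
  drop 3 from [3, 2, -4] -> [2, -4]
  drop 3 from [-2, 3, -4] -> [-2, -4]
  satisfied 4 clause(s); 4 remain; assigned so far: [3]
unit clause [4] forces x4=T; simplify:
  drop -4 from [2, -4] -> [2]
  drop -4 from [-2, -4] -> [-2]
  satisfied 1 clause(s); 3 remain; assigned so far: [3, 4]
unit clause [2] forces x2=T; simplify:
  drop -2 from [-2] -> [] (empty!)
  satisfied 2 clause(s); 1 remain; assigned so far: [2, 3, 4]
CONFLICT (empty clause)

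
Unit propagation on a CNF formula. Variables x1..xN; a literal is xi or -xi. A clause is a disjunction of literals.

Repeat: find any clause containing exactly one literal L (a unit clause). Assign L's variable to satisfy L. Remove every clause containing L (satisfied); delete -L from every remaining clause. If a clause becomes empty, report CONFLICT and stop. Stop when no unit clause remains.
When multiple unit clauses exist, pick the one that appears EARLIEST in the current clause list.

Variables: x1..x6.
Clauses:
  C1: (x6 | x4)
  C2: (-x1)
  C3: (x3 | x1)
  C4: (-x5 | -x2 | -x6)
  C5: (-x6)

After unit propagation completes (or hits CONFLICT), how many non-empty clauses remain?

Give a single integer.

Answer: 0

Derivation:
unit clause [-1] forces x1=F; simplify:
  drop 1 from [3, 1] -> [3]
  satisfied 1 clause(s); 4 remain; assigned so far: [1]
unit clause [3] forces x3=T; simplify:
  satisfied 1 clause(s); 3 remain; assigned so far: [1, 3]
unit clause [-6] forces x6=F; simplify:
  drop 6 from [6, 4] -> [4]
  satisfied 2 clause(s); 1 remain; assigned so far: [1, 3, 6]
unit clause [4] forces x4=T; simplify:
  satisfied 1 clause(s); 0 remain; assigned so far: [1, 3, 4, 6]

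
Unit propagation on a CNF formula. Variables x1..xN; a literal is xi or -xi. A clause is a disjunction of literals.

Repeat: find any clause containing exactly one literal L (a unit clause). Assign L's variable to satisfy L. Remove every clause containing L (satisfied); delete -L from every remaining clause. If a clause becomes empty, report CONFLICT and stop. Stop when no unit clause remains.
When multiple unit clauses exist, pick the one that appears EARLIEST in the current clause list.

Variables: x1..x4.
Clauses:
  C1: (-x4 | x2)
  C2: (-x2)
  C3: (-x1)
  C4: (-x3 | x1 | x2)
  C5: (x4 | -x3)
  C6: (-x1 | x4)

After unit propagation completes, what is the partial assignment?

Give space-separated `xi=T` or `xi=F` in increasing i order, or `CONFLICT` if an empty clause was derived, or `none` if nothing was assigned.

Answer: x1=F x2=F x3=F x4=F

Derivation:
unit clause [-2] forces x2=F; simplify:
  drop 2 from [-4, 2] -> [-4]
  drop 2 from [-3, 1, 2] -> [-3, 1]
  satisfied 1 clause(s); 5 remain; assigned so far: [2]
unit clause [-4] forces x4=F; simplify:
  drop 4 from [4, -3] -> [-3]
  drop 4 from [-1, 4] -> [-1]
  satisfied 1 clause(s); 4 remain; assigned so far: [2, 4]
unit clause [-1] forces x1=F; simplify:
  drop 1 from [-3, 1] -> [-3]
  satisfied 2 clause(s); 2 remain; assigned so far: [1, 2, 4]
unit clause [-3] forces x3=F; simplify:
  satisfied 2 clause(s); 0 remain; assigned so far: [1, 2, 3, 4]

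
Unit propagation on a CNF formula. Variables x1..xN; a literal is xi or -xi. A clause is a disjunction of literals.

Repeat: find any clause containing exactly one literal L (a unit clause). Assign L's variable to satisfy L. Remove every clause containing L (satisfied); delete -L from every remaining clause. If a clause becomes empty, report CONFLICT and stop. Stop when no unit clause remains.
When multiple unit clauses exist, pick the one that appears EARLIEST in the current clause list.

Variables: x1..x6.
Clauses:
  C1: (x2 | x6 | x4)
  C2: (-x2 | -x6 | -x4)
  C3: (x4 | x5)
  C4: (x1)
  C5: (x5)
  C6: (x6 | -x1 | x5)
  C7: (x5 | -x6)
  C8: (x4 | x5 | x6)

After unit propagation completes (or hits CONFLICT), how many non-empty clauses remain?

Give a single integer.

Answer: 2

Derivation:
unit clause [1] forces x1=T; simplify:
  drop -1 from [6, -1, 5] -> [6, 5]
  satisfied 1 clause(s); 7 remain; assigned so far: [1]
unit clause [5] forces x5=T; simplify:
  satisfied 5 clause(s); 2 remain; assigned so far: [1, 5]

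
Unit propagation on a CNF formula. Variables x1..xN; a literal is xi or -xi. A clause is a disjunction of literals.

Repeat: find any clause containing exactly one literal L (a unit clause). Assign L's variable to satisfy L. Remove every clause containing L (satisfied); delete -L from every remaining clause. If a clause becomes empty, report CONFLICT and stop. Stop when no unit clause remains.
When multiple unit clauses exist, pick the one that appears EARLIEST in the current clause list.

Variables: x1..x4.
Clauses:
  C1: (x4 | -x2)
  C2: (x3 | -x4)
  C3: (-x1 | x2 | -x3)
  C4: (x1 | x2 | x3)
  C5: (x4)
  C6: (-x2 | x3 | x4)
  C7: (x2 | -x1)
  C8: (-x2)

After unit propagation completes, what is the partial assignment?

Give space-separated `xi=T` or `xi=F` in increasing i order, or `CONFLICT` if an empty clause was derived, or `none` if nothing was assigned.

unit clause [4] forces x4=T; simplify:
  drop -4 from [3, -4] -> [3]
  satisfied 3 clause(s); 5 remain; assigned so far: [4]
unit clause [3] forces x3=T; simplify:
  drop -3 from [-1, 2, -3] -> [-1, 2]
  satisfied 2 clause(s); 3 remain; assigned so far: [3, 4]
unit clause [-2] forces x2=F; simplify:
  drop 2 from [-1, 2] -> [-1]
  drop 2 from [2, -1] -> [-1]
  satisfied 1 clause(s); 2 remain; assigned so far: [2, 3, 4]
unit clause [-1] forces x1=F; simplify:
  satisfied 2 clause(s); 0 remain; assigned so far: [1, 2, 3, 4]

Answer: x1=F x2=F x3=T x4=T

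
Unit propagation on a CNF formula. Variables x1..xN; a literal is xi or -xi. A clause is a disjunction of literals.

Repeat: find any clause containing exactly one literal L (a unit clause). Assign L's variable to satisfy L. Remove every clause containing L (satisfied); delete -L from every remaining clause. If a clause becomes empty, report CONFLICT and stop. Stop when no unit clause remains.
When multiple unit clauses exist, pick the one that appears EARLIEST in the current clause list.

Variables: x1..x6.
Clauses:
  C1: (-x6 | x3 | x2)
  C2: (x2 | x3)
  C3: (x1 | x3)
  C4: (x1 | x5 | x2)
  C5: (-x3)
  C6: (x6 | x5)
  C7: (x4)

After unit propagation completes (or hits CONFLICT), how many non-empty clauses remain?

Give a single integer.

unit clause [-3] forces x3=F; simplify:
  drop 3 from [-6, 3, 2] -> [-6, 2]
  drop 3 from [2, 3] -> [2]
  drop 3 from [1, 3] -> [1]
  satisfied 1 clause(s); 6 remain; assigned so far: [3]
unit clause [2] forces x2=T; simplify:
  satisfied 3 clause(s); 3 remain; assigned so far: [2, 3]
unit clause [1] forces x1=T; simplify:
  satisfied 1 clause(s); 2 remain; assigned so far: [1, 2, 3]
unit clause [4] forces x4=T; simplify:
  satisfied 1 clause(s); 1 remain; assigned so far: [1, 2, 3, 4]

Answer: 1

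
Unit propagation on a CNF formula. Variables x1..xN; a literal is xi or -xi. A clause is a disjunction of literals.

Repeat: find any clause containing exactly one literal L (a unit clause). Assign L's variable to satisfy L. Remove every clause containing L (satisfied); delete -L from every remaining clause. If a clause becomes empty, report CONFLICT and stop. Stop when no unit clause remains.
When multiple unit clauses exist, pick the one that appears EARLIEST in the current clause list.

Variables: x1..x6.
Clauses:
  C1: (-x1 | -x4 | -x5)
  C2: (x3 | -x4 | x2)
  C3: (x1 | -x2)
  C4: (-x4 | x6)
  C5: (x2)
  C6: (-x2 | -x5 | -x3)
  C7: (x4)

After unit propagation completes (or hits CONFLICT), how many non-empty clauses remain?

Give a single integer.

Answer: 0

Derivation:
unit clause [2] forces x2=T; simplify:
  drop -2 from [1, -2] -> [1]
  drop -2 from [-2, -5, -3] -> [-5, -3]
  satisfied 2 clause(s); 5 remain; assigned so far: [2]
unit clause [1] forces x1=T; simplify:
  drop -1 from [-1, -4, -5] -> [-4, -5]
  satisfied 1 clause(s); 4 remain; assigned so far: [1, 2]
unit clause [4] forces x4=T; simplify:
  drop -4 from [-4, -5] -> [-5]
  drop -4 from [-4, 6] -> [6]
  satisfied 1 clause(s); 3 remain; assigned so far: [1, 2, 4]
unit clause [-5] forces x5=F; simplify:
  satisfied 2 clause(s); 1 remain; assigned so far: [1, 2, 4, 5]
unit clause [6] forces x6=T; simplify:
  satisfied 1 clause(s); 0 remain; assigned so far: [1, 2, 4, 5, 6]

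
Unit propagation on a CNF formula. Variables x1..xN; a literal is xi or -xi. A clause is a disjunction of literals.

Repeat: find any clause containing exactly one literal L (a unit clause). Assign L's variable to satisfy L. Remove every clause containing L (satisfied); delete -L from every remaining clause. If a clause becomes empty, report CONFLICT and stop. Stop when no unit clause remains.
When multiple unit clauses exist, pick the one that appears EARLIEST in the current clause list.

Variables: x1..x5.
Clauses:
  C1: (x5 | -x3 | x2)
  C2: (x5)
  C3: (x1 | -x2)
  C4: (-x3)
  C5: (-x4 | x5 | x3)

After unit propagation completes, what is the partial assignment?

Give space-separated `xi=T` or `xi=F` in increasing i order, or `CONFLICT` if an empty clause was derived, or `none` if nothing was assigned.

unit clause [5] forces x5=T; simplify:
  satisfied 3 clause(s); 2 remain; assigned so far: [5]
unit clause [-3] forces x3=F; simplify:
  satisfied 1 clause(s); 1 remain; assigned so far: [3, 5]

Answer: x3=F x5=T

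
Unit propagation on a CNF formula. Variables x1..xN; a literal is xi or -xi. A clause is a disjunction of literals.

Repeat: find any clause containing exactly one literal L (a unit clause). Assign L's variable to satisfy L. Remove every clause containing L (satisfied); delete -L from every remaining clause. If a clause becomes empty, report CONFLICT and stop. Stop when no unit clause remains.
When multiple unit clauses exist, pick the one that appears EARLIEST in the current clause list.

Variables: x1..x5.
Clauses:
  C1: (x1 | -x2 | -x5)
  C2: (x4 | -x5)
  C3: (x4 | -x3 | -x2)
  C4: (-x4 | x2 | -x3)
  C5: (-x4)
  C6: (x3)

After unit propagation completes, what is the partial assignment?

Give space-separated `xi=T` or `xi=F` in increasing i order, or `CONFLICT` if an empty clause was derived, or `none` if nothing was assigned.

Answer: x2=F x3=T x4=F x5=F

Derivation:
unit clause [-4] forces x4=F; simplify:
  drop 4 from [4, -5] -> [-5]
  drop 4 from [4, -3, -2] -> [-3, -2]
  satisfied 2 clause(s); 4 remain; assigned so far: [4]
unit clause [-5] forces x5=F; simplify:
  satisfied 2 clause(s); 2 remain; assigned so far: [4, 5]
unit clause [3] forces x3=T; simplify:
  drop -3 from [-3, -2] -> [-2]
  satisfied 1 clause(s); 1 remain; assigned so far: [3, 4, 5]
unit clause [-2] forces x2=F; simplify:
  satisfied 1 clause(s); 0 remain; assigned so far: [2, 3, 4, 5]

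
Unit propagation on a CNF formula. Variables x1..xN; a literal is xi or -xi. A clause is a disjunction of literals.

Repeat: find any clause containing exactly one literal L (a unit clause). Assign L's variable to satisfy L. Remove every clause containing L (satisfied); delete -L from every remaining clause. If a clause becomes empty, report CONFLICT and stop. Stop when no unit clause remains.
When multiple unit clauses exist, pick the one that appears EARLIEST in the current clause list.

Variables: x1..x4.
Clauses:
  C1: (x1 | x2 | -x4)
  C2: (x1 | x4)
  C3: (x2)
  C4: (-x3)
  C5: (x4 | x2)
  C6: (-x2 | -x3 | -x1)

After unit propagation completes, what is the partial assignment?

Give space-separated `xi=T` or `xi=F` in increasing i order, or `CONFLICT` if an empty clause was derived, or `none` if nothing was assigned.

Answer: x2=T x3=F

Derivation:
unit clause [2] forces x2=T; simplify:
  drop -2 from [-2, -3, -1] -> [-3, -1]
  satisfied 3 clause(s); 3 remain; assigned so far: [2]
unit clause [-3] forces x3=F; simplify:
  satisfied 2 clause(s); 1 remain; assigned so far: [2, 3]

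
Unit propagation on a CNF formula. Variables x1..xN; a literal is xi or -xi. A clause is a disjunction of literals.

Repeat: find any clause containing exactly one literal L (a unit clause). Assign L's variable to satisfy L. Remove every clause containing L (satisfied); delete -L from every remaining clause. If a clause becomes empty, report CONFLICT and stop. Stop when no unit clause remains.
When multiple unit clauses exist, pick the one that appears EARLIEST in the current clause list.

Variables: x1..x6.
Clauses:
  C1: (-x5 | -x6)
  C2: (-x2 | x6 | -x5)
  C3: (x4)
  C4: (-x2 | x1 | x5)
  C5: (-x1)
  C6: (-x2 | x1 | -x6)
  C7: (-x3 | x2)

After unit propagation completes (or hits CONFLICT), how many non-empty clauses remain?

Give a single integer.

unit clause [4] forces x4=T; simplify:
  satisfied 1 clause(s); 6 remain; assigned so far: [4]
unit clause [-1] forces x1=F; simplify:
  drop 1 from [-2, 1, 5] -> [-2, 5]
  drop 1 from [-2, 1, -6] -> [-2, -6]
  satisfied 1 clause(s); 5 remain; assigned so far: [1, 4]

Answer: 5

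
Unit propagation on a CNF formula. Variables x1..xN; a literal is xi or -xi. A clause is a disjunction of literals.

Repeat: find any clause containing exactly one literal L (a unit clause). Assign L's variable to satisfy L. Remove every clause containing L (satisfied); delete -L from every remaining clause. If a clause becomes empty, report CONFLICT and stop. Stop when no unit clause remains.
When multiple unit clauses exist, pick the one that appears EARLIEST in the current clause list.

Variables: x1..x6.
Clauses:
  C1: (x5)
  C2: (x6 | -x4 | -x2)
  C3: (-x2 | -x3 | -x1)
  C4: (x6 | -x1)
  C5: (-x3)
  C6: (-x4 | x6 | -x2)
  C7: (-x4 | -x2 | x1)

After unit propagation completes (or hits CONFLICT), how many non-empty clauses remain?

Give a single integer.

Answer: 4

Derivation:
unit clause [5] forces x5=T; simplify:
  satisfied 1 clause(s); 6 remain; assigned so far: [5]
unit clause [-3] forces x3=F; simplify:
  satisfied 2 clause(s); 4 remain; assigned so far: [3, 5]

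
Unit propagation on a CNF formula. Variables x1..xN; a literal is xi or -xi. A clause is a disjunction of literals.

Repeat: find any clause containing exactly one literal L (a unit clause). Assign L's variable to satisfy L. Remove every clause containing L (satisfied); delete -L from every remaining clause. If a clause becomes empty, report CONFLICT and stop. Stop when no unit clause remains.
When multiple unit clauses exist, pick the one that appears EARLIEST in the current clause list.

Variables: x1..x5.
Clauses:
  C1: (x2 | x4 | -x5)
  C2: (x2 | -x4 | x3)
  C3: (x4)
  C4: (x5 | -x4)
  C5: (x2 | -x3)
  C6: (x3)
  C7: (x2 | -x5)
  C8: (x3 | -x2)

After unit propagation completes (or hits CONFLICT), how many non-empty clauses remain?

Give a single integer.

Answer: 0

Derivation:
unit clause [4] forces x4=T; simplify:
  drop -4 from [2, -4, 3] -> [2, 3]
  drop -4 from [5, -4] -> [5]
  satisfied 2 clause(s); 6 remain; assigned so far: [4]
unit clause [5] forces x5=T; simplify:
  drop -5 from [2, -5] -> [2]
  satisfied 1 clause(s); 5 remain; assigned so far: [4, 5]
unit clause [3] forces x3=T; simplify:
  drop -3 from [2, -3] -> [2]
  satisfied 3 clause(s); 2 remain; assigned so far: [3, 4, 5]
unit clause [2] forces x2=T; simplify:
  satisfied 2 clause(s); 0 remain; assigned so far: [2, 3, 4, 5]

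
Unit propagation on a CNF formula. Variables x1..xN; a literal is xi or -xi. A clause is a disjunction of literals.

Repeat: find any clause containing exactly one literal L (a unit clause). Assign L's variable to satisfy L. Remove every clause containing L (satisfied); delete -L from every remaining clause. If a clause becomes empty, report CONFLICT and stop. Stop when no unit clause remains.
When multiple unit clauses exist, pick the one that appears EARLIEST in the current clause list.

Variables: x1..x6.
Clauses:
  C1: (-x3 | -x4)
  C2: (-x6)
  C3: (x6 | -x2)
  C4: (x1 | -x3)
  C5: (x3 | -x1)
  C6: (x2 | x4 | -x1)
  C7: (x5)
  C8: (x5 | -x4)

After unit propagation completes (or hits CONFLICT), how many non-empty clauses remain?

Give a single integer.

Answer: 4

Derivation:
unit clause [-6] forces x6=F; simplify:
  drop 6 from [6, -2] -> [-2]
  satisfied 1 clause(s); 7 remain; assigned so far: [6]
unit clause [-2] forces x2=F; simplify:
  drop 2 from [2, 4, -1] -> [4, -1]
  satisfied 1 clause(s); 6 remain; assigned so far: [2, 6]
unit clause [5] forces x5=T; simplify:
  satisfied 2 clause(s); 4 remain; assigned so far: [2, 5, 6]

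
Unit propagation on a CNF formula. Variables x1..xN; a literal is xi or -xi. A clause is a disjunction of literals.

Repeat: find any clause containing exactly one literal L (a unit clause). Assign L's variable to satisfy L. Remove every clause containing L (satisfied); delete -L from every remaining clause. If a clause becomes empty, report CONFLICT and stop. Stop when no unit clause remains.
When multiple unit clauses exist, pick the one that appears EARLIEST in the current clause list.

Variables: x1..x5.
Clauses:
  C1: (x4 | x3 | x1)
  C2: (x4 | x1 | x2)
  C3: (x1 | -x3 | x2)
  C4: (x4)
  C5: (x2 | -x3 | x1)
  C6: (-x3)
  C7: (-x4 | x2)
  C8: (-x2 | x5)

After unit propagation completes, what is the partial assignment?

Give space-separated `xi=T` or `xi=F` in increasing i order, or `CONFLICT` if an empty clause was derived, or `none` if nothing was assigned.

unit clause [4] forces x4=T; simplify:
  drop -4 from [-4, 2] -> [2]
  satisfied 3 clause(s); 5 remain; assigned so far: [4]
unit clause [-3] forces x3=F; simplify:
  satisfied 3 clause(s); 2 remain; assigned so far: [3, 4]
unit clause [2] forces x2=T; simplify:
  drop -2 from [-2, 5] -> [5]
  satisfied 1 clause(s); 1 remain; assigned so far: [2, 3, 4]
unit clause [5] forces x5=T; simplify:
  satisfied 1 clause(s); 0 remain; assigned so far: [2, 3, 4, 5]

Answer: x2=T x3=F x4=T x5=T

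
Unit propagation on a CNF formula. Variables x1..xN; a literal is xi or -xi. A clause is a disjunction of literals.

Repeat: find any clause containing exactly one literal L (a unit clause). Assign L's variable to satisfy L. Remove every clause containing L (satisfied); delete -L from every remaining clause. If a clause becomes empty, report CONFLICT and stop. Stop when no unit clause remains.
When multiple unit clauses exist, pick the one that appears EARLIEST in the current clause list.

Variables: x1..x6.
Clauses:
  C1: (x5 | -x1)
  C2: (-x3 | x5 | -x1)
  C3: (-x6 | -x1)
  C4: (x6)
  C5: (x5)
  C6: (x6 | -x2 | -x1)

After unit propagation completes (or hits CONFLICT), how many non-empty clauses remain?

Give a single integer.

unit clause [6] forces x6=T; simplify:
  drop -6 from [-6, -1] -> [-1]
  satisfied 2 clause(s); 4 remain; assigned so far: [6]
unit clause [-1] forces x1=F; simplify:
  satisfied 3 clause(s); 1 remain; assigned so far: [1, 6]
unit clause [5] forces x5=T; simplify:
  satisfied 1 clause(s); 0 remain; assigned so far: [1, 5, 6]

Answer: 0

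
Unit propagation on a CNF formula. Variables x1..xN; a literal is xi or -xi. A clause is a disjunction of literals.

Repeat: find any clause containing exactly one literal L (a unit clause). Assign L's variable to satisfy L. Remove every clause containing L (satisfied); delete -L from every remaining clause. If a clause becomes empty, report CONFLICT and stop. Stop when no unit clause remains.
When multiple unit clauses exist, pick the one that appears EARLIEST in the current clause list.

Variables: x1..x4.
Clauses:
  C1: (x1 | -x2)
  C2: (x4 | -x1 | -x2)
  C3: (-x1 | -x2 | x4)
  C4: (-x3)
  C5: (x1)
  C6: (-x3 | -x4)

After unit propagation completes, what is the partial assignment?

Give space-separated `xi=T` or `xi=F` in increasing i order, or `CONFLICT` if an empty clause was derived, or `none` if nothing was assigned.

unit clause [-3] forces x3=F; simplify:
  satisfied 2 clause(s); 4 remain; assigned so far: [3]
unit clause [1] forces x1=T; simplify:
  drop -1 from [4, -1, -2] -> [4, -2]
  drop -1 from [-1, -2, 4] -> [-2, 4]
  satisfied 2 clause(s); 2 remain; assigned so far: [1, 3]

Answer: x1=T x3=F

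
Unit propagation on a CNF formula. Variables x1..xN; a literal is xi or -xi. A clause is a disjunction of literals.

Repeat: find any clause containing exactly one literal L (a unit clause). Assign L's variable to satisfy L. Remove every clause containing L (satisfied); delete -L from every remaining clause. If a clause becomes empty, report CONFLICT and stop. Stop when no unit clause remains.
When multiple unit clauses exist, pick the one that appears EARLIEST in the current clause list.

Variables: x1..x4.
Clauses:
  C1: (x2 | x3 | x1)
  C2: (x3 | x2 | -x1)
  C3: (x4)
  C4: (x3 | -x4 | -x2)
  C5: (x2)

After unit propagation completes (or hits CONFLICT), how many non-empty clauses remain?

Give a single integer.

Answer: 0

Derivation:
unit clause [4] forces x4=T; simplify:
  drop -4 from [3, -4, -2] -> [3, -2]
  satisfied 1 clause(s); 4 remain; assigned so far: [4]
unit clause [2] forces x2=T; simplify:
  drop -2 from [3, -2] -> [3]
  satisfied 3 clause(s); 1 remain; assigned so far: [2, 4]
unit clause [3] forces x3=T; simplify:
  satisfied 1 clause(s); 0 remain; assigned so far: [2, 3, 4]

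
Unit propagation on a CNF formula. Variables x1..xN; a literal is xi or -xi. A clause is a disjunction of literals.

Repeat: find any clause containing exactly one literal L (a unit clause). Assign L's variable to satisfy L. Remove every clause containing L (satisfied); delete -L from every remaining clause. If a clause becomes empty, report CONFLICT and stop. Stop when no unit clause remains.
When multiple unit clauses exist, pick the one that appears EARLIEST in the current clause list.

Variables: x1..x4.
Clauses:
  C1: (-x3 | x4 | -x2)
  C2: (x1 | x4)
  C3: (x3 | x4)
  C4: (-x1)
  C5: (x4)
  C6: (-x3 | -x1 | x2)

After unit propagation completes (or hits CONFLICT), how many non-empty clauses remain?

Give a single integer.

Answer: 0

Derivation:
unit clause [-1] forces x1=F; simplify:
  drop 1 from [1, 4] -> [4]
  satisfied 2 clause(s); 4 remain; assigned so far: [1]
unit clause [4] forces x4=T; simplify:
  satisfied 4 clause(s); 0 remain; assigned so far: [1, 4]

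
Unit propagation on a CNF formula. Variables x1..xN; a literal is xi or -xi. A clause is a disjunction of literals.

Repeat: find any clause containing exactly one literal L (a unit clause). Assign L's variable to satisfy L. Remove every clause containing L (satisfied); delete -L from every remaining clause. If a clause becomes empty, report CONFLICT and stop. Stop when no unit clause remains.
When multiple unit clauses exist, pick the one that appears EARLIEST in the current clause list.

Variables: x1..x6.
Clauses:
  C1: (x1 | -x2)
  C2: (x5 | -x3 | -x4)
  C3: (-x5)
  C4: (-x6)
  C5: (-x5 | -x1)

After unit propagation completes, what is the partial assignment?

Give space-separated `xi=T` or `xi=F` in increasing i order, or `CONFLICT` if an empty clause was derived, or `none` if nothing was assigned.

Answer: x5=F x6=F

Derivation:
unit clause [-5] forces x5=F; simplify:
  drop 5 from [5, -3, -4] -> [-3, -4]
  satisfied 2 clause(s); 3 remain; assigned so far: [5]
unit clause [-6] forces x6=F; simplify:
  satisfied 1 clause(s); 2 remain; assigned so far: [5, 6]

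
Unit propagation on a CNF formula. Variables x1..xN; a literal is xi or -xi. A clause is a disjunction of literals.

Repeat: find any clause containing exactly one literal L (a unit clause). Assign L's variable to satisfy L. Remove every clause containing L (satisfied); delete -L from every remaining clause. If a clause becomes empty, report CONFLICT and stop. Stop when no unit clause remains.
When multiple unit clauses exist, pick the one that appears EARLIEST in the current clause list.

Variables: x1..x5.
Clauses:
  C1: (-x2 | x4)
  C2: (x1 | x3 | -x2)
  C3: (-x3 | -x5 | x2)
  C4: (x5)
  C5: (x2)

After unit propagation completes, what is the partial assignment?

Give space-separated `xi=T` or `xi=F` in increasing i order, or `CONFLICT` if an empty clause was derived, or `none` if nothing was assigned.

unit clause [5] forces x5=T; simplify:
  drop -5 from [-3, -5, 2] -> [-3, 2]
  satisfied 1 clause(s); 4 remain; assigned so far: [5]
unit clause [2] forces x2=T; simplify:
  drop -2 from [-2, 4] -> [4]
  drop -2 from [1, 3, -2] -> [1, 3]
  satisfied 2 clause(s); 2 remain; assigned so far: [2, 5]
unit clause [4] forces x4=T; simplify:
  satisfied 1 clause(s); 1 remain; assigned so far: [2, 4, 5]

Answer: x2=T x4=T x5=T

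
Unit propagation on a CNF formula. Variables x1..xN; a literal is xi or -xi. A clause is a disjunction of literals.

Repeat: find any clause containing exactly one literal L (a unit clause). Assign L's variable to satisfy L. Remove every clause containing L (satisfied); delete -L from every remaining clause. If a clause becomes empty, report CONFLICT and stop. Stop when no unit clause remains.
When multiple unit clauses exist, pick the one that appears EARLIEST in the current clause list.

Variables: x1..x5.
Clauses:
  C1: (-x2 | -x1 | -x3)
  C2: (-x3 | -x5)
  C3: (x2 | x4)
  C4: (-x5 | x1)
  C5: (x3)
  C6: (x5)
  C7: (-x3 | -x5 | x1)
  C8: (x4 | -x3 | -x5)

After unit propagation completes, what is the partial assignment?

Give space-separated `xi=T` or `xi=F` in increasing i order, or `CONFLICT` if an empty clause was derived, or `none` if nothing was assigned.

unit clause [3] forces x3=T; simplify:
  drop -3 from [-2, -1, -3] -> [-2, -1]
  drop -3 from [-3, -5] -> [-5]
  drop -3 from [-3, -5, 1] -> [-5, 1]
  drop -3 from [4, -3, -5] -> [4, -5]
  satisfied 1 clause(s); 7 remain; assigned so far: [3]
unit clause [-5] forces x5=F; simplify:
  drop 5 from [5] -> [] (empty!)
  satisfied 4 clause(s); 3 remain; assigned so far: [3, 5]
CONFLICT (empty clause)

Answer: CONFLICT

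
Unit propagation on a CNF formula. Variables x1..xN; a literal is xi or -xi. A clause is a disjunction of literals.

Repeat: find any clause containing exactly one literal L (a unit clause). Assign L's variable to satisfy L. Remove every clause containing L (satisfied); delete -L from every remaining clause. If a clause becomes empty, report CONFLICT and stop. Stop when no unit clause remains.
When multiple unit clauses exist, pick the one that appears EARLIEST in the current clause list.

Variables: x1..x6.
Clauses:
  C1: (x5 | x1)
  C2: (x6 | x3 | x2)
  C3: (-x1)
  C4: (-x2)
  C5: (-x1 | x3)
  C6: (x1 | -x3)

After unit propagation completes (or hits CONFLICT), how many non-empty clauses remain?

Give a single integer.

Answer: 0

Derivation:
unit clause [-1] forces x1=F; simplify:
  drop 1 from [5, 1] -> [5]
  drop 1 from [1, -3] -> [-3]
  satisfied 2 clause(s); 4 remain; assigned so far: [1]
unit clause [5] forces x5=T; simplify:
  satisfied 1 clause(s); 3 remain; assigned so far: [1, 5]
unit clause [-2] forces x2=F; simplify:
  drop 2 from [6, 3, 2] -> [6, 3]
  satisfied 1 clause(s); 2 remain; assigned so far: [1, 2, 5]
unit clause [-3] forces x3=F; simplify:
  drop 3 from [6, 3] -> [6]
  satisfied 1 clause(s); 1 remain; assigned so far: [1, 2, 3, 5]
unit clause [6] forces x6=T; simplify:
  satisfied 1 clause(s); 0 remain; assigned so far: [1, 2, 3, 5, 6]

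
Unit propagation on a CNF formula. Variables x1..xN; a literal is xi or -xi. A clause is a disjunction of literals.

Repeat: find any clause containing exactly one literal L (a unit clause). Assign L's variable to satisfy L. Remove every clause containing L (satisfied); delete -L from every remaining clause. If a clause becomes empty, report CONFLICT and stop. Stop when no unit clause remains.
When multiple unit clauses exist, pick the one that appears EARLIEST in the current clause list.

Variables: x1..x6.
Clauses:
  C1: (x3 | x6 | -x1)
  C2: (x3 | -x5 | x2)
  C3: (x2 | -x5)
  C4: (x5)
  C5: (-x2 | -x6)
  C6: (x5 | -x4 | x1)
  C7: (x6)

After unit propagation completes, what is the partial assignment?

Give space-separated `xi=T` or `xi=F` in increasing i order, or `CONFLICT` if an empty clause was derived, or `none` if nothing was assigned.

unit clause [5] forces x5=T; simplify:
  drop -5 from [3, -5, 2] -> [3, 2]
  drop -5 from [2, -5] -> [2]
  satisfied 2 clause(s); 5 remain; assigned so far: [5]
unit clause [2] forces x2=T; simplify:
  drop -2 from [-2, -6] -> [-6]
  satisfied 2 clause(s); 3 remain; assigned so far: [2, 5]
unit clause [-6] forces x6=F; simplify:
  drop 6 from [3, 6, -1] -> [3, -1]
  drop 6 from [6] -> [] (empty!)
  satisfied 1 clause(s); 2 remain; assigned so far: [2, 5, 6]
CONFLICT (empty clause)

Answer: CONFLICT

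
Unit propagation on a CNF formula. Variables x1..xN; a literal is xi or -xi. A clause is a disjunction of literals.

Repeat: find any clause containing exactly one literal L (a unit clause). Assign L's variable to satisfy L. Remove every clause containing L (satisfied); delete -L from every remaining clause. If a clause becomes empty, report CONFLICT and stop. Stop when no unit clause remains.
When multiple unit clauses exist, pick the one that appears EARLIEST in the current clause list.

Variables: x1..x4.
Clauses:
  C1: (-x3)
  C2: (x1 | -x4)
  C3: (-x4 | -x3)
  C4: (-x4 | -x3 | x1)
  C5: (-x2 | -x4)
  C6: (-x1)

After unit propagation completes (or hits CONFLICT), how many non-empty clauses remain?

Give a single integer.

Answer: 0

Derivation:
unit clause [-3] forces x3=F; simplify:
  satisfied 3 clause(s); 3 remain; assigned so far: [3]
unit clause [-1] forces x1=F; simplify:
  drop 1 from [1, -4] -> [-4]
  satisfied 1 clause(s); 2 remain; assigned so far: [1, 3]
unit clause [-4] forces x4=F; simplify:
  satisfied 2 clause(s); 0 remain; assigned so far: [1, 3, 4]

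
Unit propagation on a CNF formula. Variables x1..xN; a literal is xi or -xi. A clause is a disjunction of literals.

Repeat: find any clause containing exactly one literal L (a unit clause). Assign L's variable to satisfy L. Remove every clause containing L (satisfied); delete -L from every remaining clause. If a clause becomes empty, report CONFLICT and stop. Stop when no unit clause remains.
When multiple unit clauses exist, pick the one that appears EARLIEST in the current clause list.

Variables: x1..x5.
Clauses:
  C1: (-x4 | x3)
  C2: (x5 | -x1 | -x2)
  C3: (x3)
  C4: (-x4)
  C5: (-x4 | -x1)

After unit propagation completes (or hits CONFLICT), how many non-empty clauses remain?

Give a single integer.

Answer: 1

Derivation:
unit clause [3] forces x3=T; simplify:
  satisfied 2 clause(s); 3 remain; assigned so far: [3]
unit clause [-4] forces x4=F; simplify:
  satisfied 2 clause(s); 1 remain; assigned so far: [3, 4]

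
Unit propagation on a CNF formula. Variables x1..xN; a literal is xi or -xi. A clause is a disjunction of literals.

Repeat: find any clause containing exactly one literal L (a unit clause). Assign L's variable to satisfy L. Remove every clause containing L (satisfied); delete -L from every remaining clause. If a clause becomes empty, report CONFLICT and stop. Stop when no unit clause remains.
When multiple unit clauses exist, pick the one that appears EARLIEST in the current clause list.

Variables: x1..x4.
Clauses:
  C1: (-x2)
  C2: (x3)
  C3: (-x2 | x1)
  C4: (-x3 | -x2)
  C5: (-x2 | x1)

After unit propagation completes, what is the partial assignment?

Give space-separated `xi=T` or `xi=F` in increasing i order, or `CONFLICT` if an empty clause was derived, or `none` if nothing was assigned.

unit clause [-2] forces x2=F; simplify:
  satisfied 4 clause(s); 1 remain; assigned so far: [2]
unit clause [3] forces x3=T; simplify:
  satisfied 1 clause(s); 0 remain; assigned so far: [2, 3]

Answer: x2=F x3=T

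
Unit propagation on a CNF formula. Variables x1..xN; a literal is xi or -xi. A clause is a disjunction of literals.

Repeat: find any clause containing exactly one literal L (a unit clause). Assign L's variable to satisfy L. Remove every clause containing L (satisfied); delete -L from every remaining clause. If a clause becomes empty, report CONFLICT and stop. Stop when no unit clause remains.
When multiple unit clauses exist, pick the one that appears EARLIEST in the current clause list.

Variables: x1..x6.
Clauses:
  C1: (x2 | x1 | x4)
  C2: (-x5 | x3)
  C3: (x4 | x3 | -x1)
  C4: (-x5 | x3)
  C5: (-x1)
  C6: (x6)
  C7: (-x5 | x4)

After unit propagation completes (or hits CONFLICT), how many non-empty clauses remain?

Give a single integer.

Answer: 4

Derivation:
unit clause [-1] forces x1=F; simplify:
  drop 1 from [2, 1, 4] -> [2, 4]
  satisfied 2 clause(s); 5 remain; assigned so far: [1]
unit clause [6] forces x6=T; simplify:
  satisfied 1 clause(s); 4 remain; assigned so far: [1, 6]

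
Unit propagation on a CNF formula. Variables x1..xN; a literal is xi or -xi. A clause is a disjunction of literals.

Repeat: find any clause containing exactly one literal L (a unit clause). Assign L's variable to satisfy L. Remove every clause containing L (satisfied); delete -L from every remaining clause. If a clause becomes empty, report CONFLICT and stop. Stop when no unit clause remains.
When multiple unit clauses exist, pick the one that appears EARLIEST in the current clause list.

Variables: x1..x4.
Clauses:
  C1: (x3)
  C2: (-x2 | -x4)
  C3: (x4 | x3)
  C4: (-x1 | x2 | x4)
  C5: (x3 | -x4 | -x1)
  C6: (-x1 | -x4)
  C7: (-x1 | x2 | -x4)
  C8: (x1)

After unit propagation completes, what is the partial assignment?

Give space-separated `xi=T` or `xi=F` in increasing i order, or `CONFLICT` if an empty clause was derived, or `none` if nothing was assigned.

unit clause [3] forces x3=T; simplify:
  satisfied 3 clause(s); 5 remain; assigned so far: [3]
unit clause [1] forces x1=T; simplify:
  drop -1 from [-1, 2, 4] -> [2, 4]
  drop -1 from [-1, -4] -> [-4]
  drop -1 from [-1, 2, -4] -> [2, -4]
  satisfied 1 clause(s); 4 remain; assigned so far: [1, 3]
unit clause [-4] forces x4=F; simplify:
  drop 4 from [2, 4] -> [2]
  satisfied 3 clause(s); 1 remain; assigned so far: [1, 3, 4]
unit clause [2] forces x2=T; simplify:
  satisfied 1 clause(s); 0 remain; assigned so far: [1, 2, 3, 4]

Answer: x1=T x2=T x3=T x4=F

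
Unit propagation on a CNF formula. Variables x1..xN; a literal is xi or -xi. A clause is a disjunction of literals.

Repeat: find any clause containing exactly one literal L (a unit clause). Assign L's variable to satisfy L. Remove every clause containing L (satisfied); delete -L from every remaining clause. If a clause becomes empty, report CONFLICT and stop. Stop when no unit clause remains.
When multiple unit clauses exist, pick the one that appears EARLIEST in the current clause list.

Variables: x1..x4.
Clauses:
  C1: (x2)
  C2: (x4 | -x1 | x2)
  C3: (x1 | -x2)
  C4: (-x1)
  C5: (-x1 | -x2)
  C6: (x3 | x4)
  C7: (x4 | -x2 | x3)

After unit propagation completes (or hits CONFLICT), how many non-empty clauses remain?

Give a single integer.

unit clause [2] forces x2=T; simplify:
  drop -2 from [1, -2] -> [1]
  drop -2 from [-1, -2] -> [-1]
  drop -2 from [4, -2, 3] -> [4, 3]
  satisfied 2 clause(s); 5 remain; assigned so far: [2]
unit clause [1] forces x1=T; simplify:
  drop -1 from [-1] -> [] (empty!)
  drop -1 from [-1] -> [] (empty!)
  satisfied 1 clause(s); 4 remain; assigned so far: [1, 2]
CONFLICT (empty clause)

Answer: 2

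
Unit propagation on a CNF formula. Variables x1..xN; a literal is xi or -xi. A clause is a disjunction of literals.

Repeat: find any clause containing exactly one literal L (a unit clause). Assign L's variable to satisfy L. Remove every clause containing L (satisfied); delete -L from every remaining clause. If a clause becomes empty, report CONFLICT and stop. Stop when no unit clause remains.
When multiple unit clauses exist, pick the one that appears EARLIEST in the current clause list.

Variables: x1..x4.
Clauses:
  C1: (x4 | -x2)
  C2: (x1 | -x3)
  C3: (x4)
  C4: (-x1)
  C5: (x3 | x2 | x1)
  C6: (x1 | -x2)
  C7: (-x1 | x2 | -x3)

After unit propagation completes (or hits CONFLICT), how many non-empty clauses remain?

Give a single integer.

Answer: 0

Derivation:
unit clause [4] forces x4=T; simplify:
  satisfied 2 clause(s); 5 remain; assigned so far: [4]
unit clause [-1] forces x1=F; simplify:
  drop 1 from [1, -3] -> [-3]
  drop 1 from [3, 2, 1] -> [3, 2]
  drop 1 from [1, -2] -> [-2]
  satisfied 2 clause(s); 3 remain; assigned so far: [1, 4]
unit clause [-3] forces x3=F; simplify:
  drop 3 from [3, 2] -> [2]
  satisfied 1 clause(s); 2 remain; assigned so far: [1, 3, 4]
unit clause [2] forces x2=T; simplify:
  drop -2 from [-2] -> [] (empty!)
  satisfied 1 clause(s); 1 remain; assigned so far: [1, 2, 3, 4]
CONFLICT (empty clause)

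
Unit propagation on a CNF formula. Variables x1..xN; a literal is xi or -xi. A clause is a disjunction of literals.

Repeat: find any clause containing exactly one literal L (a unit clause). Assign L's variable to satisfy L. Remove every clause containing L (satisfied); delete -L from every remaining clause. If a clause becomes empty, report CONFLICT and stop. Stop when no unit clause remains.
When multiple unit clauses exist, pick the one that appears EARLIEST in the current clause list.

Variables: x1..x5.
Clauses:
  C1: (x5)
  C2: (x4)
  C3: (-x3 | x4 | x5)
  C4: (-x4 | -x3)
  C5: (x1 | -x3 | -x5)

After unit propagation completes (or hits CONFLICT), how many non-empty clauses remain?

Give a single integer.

unit clause [5] forces x5=T; simplify:
  drop -5 from [1, -3, -5] -> [1, -3]
  satisfied 2 clause(s); 3 remain; assigned so far: [5]
unit clause [4] forces x4=T; simplify:
  drop -4 from [-4, -3] -> [-3]
  satisfied 1 clause(s); 2 remain; assigned so far: [4, 5]
unit clause [-3] forces x3=F; simplify:
  satisfied 2 clause(s); 0 remain; assigned so far: [3, 4, 5]

Answer: 0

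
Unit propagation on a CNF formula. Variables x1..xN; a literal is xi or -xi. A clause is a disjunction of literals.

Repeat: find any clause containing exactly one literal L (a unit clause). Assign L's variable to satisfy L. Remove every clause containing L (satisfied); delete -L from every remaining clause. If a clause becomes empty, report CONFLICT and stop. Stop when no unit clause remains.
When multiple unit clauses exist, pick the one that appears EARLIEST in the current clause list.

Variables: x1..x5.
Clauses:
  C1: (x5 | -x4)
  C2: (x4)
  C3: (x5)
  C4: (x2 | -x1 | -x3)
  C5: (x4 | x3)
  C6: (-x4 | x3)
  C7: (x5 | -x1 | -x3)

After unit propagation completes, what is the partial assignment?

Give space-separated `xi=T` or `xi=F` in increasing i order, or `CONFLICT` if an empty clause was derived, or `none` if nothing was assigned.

unit clause [4] forces x4=T; simplify:
  drop -4 from [5, -4] -> [5]
  drop -4 from [-4, 3] -> [3]
  satisfied 2 clause(s); 5 remain; assigned so far: [4]
unit clause [5] forces x5=T; simplify:
  satisfied 3 clause(s); 2 remain; assigned so far: [4, 5]
unit clause [3] forces x3=T; simplify:
  drop -3 from [2, -1, -3] -> [2, -1]
  satisfied 1 clause(s); 1 remain; assigned so far: [3, 4, 5]

Answer: x3=T x4=T x5=T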